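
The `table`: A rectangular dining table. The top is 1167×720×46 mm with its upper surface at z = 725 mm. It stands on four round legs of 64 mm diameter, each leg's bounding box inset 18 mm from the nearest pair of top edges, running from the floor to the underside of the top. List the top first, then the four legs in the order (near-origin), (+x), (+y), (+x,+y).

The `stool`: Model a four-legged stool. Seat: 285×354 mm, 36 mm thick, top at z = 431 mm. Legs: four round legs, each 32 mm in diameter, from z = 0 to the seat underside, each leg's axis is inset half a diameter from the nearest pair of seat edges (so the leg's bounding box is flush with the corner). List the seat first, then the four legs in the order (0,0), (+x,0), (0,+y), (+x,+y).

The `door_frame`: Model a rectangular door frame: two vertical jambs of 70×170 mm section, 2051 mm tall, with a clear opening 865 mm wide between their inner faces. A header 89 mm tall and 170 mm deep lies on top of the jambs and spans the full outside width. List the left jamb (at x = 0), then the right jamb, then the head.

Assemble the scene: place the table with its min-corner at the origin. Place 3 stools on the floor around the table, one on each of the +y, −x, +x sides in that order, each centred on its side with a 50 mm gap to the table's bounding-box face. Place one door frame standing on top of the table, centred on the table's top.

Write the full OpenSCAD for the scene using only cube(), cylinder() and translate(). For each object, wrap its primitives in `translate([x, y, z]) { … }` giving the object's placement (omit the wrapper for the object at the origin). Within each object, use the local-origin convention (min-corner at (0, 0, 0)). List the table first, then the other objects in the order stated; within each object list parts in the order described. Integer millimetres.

translate([0, 0, 679]) cube([1167, 720, 46]);
translate([50, 50, 0]) cylinder(h = 679, r = 32);
translate([1117, 50, 0]) cylinder(h = 679, r = 32);
translate([50, 670, 0]) cylinder(h = 679, r = 32);
translate([1117, 670, 0]) cylinder(h = 679, r = 32);
translate([441, 770, 0]) {
  translate([0, 0, 395]) cube([285, 354, 36]);
  translate([16, 16, 0]) cylinder(h = 395, r = 16);
  translate([269, 16, 0]) cylinder(h = 395, r = 16);
  translate([16, 338, 0]) cylinder(h = 395, r = 16);
  translate([269, 338, 0]) cylinder(h = 395, r = 16);
}
translate([-335, 183, 0]) {
  translate([0, 0, 395]) cube([285, 354, 36]);
  translate([16, 16, 0]) cylinder(h = 395, r = 16);
  translate([269, 16, 0]) cylinder(h = 395, r = 16);
  translate([16, 338, 0]) cylinder(h = 395, r = 16);
  translate([269, 338, 0]) cylinder(h = 395, r = 16);
}
translate([1217, 183, 0]) {
  translate([0, 0, 395]) cube([285, 354, 36]);
  translate([16, 16, 0]) cylinder(h = 395, r = 16);
  translate([269, 16, 0]) cylinder(h = 395, r = 16);
  translate([16, 338, 0]) cylinder(h = 395, r = 16);
  translate([269, 338, 0]) cylinder(h = 395, r = 16);
}
translate([81, 275, 725]) {
  cube([70, 170, 2051]);
  translate([935, 0, 0]) cube([70, 170, 2051]);
  translate([0, 0, 2051]) cube([1005, 170, 89]);
}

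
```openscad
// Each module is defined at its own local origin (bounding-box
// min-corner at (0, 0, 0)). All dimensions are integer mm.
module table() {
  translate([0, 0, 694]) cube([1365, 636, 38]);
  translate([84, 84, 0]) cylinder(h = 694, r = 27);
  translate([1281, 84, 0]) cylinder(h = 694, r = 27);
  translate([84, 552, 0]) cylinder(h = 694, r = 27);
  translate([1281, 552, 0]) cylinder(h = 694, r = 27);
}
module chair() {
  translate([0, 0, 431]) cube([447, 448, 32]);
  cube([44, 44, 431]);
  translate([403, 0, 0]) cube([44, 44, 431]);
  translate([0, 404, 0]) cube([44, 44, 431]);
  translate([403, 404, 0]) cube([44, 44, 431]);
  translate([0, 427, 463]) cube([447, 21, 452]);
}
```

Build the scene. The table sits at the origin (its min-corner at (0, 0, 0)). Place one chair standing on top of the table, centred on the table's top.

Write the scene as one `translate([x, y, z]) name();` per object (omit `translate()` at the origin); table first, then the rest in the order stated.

table();
translate([459, 94, 732]) chair();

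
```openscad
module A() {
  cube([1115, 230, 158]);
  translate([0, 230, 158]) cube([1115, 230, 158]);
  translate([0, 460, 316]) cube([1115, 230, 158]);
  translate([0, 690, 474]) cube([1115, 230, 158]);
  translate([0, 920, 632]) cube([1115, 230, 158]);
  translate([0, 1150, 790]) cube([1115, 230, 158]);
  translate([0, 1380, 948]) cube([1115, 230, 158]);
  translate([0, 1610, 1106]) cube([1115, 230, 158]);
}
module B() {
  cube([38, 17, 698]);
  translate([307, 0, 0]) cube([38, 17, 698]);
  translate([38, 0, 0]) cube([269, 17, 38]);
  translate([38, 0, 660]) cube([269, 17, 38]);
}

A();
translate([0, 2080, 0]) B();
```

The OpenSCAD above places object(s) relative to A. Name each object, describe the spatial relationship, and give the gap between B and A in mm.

A is a staircase. B is a picture frame. The picture frame is on the floor beside the staircase on its +y side. The gap between the picture frame and the staircase is 240 mm.

The picture frame's nearest face is 240 mm from the staircase's +y face.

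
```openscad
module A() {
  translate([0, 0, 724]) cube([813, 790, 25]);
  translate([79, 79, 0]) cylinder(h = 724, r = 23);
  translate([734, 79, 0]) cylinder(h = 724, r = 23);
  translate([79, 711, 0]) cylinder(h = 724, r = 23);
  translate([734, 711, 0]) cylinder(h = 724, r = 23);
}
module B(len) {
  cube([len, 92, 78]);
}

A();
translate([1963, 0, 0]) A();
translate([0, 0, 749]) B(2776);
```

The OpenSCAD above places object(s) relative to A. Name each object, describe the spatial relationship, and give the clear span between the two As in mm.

Second table starts at x = 1963; first ends at x = 813; clear span = 1963 − 813 = 1150 mm.

A is a table. B is a beam. A beam spans the tops of two tables. The clear span between the two tables is 1150 mm.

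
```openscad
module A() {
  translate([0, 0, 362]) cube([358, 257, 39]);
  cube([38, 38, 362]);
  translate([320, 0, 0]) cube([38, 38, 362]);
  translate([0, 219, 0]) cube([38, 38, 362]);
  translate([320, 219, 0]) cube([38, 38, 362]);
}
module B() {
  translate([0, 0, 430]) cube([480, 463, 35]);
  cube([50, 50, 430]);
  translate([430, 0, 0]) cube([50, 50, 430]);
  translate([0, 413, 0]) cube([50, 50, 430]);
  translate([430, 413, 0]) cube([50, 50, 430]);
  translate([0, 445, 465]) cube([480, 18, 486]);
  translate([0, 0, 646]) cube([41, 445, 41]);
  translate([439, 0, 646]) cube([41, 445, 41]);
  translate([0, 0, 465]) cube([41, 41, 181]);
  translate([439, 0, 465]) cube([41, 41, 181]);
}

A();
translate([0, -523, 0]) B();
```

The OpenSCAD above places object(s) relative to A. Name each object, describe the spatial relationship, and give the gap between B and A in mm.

A is a stool. B is a chair. The chair is on the floor beside the stool on its −y side. The gap between the chair and the stool is 60 mm.

The chair's nearest face is 60 mm from the stool's −y face.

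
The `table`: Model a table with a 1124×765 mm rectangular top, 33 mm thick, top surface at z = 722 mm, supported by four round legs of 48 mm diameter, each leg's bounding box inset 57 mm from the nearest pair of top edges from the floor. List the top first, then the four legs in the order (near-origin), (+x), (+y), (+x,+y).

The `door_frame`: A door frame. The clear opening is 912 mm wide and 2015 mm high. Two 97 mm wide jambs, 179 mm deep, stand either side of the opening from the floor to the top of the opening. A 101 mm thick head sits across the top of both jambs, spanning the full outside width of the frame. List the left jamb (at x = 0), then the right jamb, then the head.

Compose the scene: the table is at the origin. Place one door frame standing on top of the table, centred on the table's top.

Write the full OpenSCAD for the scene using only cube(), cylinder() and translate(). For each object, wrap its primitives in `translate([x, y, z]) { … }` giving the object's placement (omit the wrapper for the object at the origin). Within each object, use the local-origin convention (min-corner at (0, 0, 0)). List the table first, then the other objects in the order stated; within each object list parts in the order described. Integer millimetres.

translate([0, 0, 689]) cube([1124, 765, 33]);
translate([81, 81, 0]) cylinder(h = 689, r = 24);
translate([1043, 81, 0]) cylinder(h = 689, r = 24);
translate([81, 684, 0]) cylinder(h = 689, r = 24);
translate([1043, 684, 0]) cylinder(h = 689, r = 24);
translate([9, 293, 722]) {
  cube([97, 179, 2015]);
  translate([1009, 0, 0]) cube([97, 179, 2015]);
  translate([0, 0, 2015]) cube([1106, 179, 101]);
}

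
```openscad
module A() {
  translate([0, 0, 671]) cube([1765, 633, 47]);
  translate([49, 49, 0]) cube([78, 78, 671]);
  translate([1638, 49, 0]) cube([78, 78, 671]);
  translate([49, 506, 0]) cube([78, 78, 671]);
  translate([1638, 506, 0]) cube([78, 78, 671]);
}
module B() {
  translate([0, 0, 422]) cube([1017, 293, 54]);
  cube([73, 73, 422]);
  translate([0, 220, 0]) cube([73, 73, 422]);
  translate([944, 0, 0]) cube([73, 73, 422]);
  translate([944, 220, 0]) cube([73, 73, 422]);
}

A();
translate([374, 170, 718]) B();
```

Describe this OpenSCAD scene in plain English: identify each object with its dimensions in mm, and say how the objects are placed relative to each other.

A is a table: top 1765 mm (x) × 633 mm (y), 47 mm thick, upper face at z = 718 mm, on four 78×78 mm square legs, each inset 49 mm from the nearest pair of top edges, running from z = 0 to the bottom of the top.

B is a bench: a 1017×293 mm seat slab, 54 mm thick, top at z = 476 mm, on four 73×73 mm square legs flush with the seat corners and standing on z = 0.

The bench is on top of the table, centred.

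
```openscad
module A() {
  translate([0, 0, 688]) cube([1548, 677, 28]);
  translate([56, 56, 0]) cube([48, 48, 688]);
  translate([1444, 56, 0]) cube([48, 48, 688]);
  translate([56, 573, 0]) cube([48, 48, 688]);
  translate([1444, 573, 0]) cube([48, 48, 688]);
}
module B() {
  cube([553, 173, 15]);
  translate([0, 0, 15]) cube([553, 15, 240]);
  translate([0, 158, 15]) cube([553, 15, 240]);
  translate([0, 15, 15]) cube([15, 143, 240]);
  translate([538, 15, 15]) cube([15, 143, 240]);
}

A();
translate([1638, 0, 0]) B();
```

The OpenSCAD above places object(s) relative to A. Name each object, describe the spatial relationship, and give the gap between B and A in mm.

The open box's nearest face is 90 mm from the table's +x face.

A is a table. B is an open box. The open box is on the floor beside the table on its +x side. The gap between the open box and the table is 90 mm.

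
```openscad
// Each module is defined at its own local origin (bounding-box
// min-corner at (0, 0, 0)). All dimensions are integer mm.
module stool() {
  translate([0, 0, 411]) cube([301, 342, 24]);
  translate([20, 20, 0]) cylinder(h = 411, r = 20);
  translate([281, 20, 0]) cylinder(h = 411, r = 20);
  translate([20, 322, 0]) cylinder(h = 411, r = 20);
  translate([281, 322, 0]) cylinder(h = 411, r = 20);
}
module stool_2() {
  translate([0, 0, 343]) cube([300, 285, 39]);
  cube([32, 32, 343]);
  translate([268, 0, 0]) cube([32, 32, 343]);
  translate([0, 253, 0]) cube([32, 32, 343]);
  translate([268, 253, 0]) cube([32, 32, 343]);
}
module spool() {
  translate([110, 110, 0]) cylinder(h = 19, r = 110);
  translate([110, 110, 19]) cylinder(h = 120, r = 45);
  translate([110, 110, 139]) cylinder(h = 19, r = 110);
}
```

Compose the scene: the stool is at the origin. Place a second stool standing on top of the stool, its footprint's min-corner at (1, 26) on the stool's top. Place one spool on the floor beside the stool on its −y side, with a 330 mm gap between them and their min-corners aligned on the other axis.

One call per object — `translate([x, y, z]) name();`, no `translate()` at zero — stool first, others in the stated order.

stool();
translate([1, 26, 435]) stool_2();
translate([0, -550, 0]) spool();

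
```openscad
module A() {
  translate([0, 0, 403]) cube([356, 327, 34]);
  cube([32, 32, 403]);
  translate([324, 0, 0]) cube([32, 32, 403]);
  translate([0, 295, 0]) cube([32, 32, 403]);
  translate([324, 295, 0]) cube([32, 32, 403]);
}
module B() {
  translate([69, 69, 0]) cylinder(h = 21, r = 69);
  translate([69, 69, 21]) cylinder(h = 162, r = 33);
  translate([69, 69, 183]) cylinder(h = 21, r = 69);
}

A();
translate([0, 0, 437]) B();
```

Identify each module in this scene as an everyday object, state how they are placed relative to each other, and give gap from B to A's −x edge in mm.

A is a stool. B is a spool. The spool is on top of the stool. The gap from the spool to the stool's −x edge is 0 mm.

The spool's min-x is at 0; the stool's min-x is 0; gap = 0 mm.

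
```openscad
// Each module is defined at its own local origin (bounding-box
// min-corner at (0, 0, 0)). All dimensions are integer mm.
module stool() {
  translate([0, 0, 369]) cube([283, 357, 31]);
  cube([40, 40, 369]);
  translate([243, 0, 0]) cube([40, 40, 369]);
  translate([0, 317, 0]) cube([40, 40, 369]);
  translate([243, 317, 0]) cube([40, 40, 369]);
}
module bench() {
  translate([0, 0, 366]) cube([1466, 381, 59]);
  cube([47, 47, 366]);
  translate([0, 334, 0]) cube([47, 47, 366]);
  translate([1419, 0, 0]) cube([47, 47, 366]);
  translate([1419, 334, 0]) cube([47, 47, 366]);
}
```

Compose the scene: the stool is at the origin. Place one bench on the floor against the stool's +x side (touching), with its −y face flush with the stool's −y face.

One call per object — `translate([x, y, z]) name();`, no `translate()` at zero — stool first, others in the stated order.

stool();
translate([283, 0, 0]) bench();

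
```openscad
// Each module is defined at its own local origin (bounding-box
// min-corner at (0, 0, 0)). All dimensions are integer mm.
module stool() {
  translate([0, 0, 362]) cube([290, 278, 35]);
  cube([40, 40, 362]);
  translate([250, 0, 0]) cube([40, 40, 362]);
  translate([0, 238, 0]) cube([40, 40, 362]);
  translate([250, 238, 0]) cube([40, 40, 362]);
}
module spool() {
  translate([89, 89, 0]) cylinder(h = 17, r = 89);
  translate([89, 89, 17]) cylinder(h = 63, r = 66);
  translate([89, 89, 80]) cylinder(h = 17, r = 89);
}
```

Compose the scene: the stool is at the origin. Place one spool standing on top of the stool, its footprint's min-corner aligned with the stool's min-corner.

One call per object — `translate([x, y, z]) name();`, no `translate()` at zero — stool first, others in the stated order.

stool();
translate([0, 0, 397]) spool();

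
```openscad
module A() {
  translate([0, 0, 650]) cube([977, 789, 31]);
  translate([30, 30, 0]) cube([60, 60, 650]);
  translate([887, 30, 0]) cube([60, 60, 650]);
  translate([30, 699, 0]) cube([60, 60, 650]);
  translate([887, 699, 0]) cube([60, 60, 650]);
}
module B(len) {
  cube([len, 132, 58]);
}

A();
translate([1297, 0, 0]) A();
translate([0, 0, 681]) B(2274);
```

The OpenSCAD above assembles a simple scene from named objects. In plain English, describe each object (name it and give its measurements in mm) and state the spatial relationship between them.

A is a table: top 977 mm (x) × 789 mm (y), 31 mm thick, upper face at z = 681 mm, on four 60×60 mm square legs, each inset 30 mm from the nearest pair of top edges, running from z = 0 to the bottom of the top.

B is a rectangular beam 2274 mm long (x), 132 mm deep (y), 58 mm thick (z).

The beam spans the tops of two tables placed 320 mm apart, resting at z = 681 mm.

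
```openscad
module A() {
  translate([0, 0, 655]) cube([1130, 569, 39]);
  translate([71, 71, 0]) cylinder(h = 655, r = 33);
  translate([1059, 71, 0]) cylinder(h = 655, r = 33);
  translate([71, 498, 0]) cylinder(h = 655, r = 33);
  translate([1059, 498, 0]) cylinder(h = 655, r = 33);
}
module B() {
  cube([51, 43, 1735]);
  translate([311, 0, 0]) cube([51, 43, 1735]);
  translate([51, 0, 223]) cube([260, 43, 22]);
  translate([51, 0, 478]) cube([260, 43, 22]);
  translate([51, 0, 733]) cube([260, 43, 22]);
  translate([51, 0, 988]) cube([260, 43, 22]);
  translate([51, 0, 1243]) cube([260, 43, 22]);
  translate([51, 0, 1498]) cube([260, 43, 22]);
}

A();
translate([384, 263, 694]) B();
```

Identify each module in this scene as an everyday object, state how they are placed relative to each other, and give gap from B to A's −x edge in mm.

The ladder's min-x is at 384; the table's min-x is 0; gap = 384 mm.

A is a table. B is a ladder. The ladder is on top of the table, centred. The gap from the ladder to the table's −x edge is 384 mm.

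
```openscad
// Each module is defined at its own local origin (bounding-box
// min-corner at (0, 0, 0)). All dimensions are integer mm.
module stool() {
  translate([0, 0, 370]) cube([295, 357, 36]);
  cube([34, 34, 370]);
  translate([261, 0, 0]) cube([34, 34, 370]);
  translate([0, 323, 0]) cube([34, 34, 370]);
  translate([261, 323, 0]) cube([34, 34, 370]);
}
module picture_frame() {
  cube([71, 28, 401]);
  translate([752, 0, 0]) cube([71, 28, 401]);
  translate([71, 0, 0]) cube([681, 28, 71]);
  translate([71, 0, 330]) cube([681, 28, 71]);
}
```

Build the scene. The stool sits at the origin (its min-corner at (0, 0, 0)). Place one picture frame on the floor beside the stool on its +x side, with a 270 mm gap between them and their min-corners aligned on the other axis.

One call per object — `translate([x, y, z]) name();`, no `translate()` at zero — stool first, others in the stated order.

stool();
translate([565, 0, 0]) picture_frame();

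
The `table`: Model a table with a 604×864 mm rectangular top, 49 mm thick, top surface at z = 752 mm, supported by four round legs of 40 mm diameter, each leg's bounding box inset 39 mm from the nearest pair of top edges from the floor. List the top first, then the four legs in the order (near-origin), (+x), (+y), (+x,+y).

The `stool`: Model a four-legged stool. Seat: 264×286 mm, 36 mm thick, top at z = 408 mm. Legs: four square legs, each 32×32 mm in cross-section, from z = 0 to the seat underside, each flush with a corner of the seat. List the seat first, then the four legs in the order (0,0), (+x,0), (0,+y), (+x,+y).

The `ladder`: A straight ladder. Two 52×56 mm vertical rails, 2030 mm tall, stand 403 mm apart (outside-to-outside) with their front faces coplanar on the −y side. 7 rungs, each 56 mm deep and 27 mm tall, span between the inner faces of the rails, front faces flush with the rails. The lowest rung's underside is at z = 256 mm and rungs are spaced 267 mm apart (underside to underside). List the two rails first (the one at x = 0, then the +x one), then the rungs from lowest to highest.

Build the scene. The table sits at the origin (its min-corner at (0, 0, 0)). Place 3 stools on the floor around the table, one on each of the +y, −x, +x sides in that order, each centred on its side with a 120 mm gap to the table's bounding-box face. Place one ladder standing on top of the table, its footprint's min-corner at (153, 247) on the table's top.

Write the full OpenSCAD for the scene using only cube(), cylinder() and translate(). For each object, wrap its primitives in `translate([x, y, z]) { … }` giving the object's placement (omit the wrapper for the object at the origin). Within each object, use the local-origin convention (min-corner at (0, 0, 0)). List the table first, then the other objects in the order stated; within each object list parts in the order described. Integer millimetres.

translate([0, 0, 703]) cube([604, 864, 49]);
translate([59, 59, 0]) cylinder(h = 703, r = 20);
translate([545, 59, 0]) cylinder(h = 703, r = 20);
translate([59, 805, 0]) cylinder(h = 703, r = 20);
translate([545, 805, 0]) cylinder(h = 703, r = 20);
translate([170, 984, 0]) {
  translate([0, 0, 372]) cube([264, 286, 36]);
  cube([32, 32, 372]);
  translate([232, 0, 0]) cube([32, 32, 372]);
  translate([0, 254, 0]) cube([32, 32, 372]);
  translate([232, 254, 0]) cube([32, 32, 372]);
}
translate([-384, 289, 0]) {
  translate([0, 0, 372]) cube([264, 286, 36]);
  cube([32, 32, 372]);
  translate([232, 0, 0]) cube([32, 32, 372]);
  translate([0, 254, 0]) cube([32, 32, 372]);
  translate([232, 254, 0]) cube([32, 32, 372]);
}
translate([724, 289, 0]) {
  translate([0, 0, 372]) cube([264, 286, 36]);
  cube([32, 32, 372]);
  translate([232, 0, 0]) cube([32, 32, 372]);
  translate([0, 254, 0]) cube([32, 32, 372]);
  translate([232, 254, 0]) cube([32, 32, 372]);
}
translate([153, 247, 752]) {
  cube([52, 56, 2030]);
  translate([351, 0, 0]) cube([52, 56, 2030]);
  translate([52, 0, 256]) cube([299, 56, 27]);
  translate([52, 0, 523]) cube([299, 56, 27]);
  translate([52, 0, 790]) cube([299, 56, 27]);
  translate([52, 0, 1057]) cube([299, 56, 27]);
  translate([52, 0, 1324]) cube([299, 56, 27]);
  translate([52, 0, 1591]) cube([299, 56, 27]);
  translate([52, 0, 1858]) cube([299, 56, 27]);
}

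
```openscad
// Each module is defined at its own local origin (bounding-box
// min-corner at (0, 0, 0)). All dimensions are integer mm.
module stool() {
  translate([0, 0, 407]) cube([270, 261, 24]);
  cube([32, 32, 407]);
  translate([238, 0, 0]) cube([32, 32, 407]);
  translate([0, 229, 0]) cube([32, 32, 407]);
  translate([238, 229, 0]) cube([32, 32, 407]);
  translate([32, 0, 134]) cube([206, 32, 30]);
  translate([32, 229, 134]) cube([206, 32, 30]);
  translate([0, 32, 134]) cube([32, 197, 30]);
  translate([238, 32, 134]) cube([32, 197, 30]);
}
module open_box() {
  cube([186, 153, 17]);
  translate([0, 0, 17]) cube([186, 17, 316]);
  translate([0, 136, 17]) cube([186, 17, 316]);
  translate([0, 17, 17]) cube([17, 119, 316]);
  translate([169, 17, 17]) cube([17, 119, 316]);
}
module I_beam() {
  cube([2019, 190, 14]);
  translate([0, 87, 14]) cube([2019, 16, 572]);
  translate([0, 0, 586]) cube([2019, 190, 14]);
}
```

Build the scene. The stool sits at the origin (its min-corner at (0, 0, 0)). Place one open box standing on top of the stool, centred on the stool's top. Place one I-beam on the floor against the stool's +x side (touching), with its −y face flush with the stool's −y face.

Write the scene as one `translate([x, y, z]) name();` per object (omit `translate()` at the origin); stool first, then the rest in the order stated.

stool();
translate([42, 54, 431]) open_box();
translate([270, 0, 0]) I_beam();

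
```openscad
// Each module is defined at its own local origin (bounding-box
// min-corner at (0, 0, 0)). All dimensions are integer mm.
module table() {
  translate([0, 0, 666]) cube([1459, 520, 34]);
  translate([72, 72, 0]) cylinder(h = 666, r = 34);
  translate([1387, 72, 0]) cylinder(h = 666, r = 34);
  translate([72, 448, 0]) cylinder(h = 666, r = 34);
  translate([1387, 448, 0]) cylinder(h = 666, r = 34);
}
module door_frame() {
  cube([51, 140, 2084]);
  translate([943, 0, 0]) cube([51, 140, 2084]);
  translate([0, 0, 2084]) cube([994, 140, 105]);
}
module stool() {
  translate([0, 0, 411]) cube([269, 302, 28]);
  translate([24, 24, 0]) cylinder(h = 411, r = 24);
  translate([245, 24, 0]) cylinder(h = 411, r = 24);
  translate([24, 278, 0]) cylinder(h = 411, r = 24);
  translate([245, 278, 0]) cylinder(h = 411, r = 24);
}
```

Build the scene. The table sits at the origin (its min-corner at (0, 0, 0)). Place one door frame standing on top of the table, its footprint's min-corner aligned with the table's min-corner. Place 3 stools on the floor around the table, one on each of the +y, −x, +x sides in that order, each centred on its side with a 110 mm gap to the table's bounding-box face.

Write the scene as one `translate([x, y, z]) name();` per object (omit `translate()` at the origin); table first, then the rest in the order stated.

table();
translate([0, 0, 700]) door_frame();
translate([595, 630, 0]) stool();
translate([-379, 109, 0]) stool();
translate([1569, 109, 0]) stool();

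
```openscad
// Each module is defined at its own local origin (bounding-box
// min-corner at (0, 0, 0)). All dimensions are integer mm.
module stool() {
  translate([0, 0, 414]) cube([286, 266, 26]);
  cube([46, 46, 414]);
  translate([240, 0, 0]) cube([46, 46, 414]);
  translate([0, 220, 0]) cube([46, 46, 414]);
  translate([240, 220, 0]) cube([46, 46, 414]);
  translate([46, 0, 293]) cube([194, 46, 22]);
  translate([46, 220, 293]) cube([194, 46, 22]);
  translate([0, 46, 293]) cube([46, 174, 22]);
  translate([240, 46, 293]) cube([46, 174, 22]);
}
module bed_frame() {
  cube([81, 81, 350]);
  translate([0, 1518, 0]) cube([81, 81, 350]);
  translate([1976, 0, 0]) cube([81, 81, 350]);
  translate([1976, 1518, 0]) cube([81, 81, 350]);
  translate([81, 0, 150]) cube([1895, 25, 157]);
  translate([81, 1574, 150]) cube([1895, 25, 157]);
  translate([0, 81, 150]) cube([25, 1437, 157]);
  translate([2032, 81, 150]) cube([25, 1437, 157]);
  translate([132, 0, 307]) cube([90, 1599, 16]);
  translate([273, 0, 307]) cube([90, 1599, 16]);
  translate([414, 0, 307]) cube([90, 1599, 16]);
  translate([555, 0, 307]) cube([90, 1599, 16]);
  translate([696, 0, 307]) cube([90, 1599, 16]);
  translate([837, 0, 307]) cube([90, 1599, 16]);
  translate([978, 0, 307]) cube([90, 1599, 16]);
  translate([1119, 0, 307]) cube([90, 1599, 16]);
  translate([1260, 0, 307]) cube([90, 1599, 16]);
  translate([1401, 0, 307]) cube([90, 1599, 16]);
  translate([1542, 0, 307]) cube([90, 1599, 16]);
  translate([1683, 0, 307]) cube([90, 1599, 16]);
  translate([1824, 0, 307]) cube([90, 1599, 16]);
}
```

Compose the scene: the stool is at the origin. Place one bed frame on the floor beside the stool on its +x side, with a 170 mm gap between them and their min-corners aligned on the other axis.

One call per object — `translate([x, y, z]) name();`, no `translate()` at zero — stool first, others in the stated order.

stool();
translate([456, 0, 0]) bed_frame();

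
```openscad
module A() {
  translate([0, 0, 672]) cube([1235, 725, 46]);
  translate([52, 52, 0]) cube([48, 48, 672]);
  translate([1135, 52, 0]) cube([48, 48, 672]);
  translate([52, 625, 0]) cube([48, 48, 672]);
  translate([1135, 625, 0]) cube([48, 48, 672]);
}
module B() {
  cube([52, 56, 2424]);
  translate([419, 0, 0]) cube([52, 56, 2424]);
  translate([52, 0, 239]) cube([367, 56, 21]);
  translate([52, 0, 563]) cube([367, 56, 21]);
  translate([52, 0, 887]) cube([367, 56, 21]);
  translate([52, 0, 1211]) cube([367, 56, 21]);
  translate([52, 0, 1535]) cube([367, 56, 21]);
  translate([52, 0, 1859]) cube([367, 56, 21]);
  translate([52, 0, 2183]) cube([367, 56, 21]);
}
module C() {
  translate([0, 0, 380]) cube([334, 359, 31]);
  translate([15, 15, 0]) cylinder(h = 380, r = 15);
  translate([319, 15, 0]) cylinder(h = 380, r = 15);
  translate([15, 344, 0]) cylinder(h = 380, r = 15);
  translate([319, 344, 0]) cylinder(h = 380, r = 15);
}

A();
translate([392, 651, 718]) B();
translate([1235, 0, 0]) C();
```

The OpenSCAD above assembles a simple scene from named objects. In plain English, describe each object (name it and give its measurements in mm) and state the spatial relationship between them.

A is a table with a 1235×725 mm rectangular top, 46 mm thick, top surface at z = 718 mm, supported by four 48×48 mm square legs, each inset 52 mm from the nearest pair of top edges, running from the floor.

B is a straight ladder. Two 52×56 mm vertical rails, 2424 mm tall, stand 471 mm apart (outside-to-outside) with their front faces coplanar on the −y side. 7 rungs, each 56 mm deep and 21 mm tall, span between the inner faces of the rails, front faces flush with the rails. The lowest rung's underside is at z = 239 mm and rungs are spaced 324 mm apart (underside to underside).

C is a four-legged stool. The seat is 334×359 mm, 31 mm thick, top at z = 411 mm. It stands on four round legs, each 30 mm in diameter, from z = 0 to the seat underside, each leg's axis is inset half a diameter from the nearest pair of seat edges (so the leg's bounding box is flush with the corner).

The ladder is on top of the table. The stool is against the table's +x side, with their −y faces flush.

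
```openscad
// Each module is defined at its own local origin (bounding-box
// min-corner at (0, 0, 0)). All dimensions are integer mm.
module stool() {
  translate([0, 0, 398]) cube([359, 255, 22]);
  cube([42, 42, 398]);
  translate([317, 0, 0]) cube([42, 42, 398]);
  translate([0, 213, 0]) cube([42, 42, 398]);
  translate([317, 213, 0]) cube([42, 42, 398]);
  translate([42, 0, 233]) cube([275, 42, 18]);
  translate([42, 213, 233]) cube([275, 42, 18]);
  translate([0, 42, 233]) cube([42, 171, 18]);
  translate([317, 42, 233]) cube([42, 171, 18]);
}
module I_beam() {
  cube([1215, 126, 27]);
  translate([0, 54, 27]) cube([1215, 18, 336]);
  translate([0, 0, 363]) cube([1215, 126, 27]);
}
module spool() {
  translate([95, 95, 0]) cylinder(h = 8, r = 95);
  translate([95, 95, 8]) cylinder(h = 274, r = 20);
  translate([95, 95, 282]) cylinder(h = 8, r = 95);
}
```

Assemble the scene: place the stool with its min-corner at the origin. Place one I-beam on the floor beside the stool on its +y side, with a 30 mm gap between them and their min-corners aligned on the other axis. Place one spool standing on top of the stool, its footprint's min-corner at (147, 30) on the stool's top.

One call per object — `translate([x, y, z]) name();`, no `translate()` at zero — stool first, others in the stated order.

stool();
translate([0, 285, 0]) I_beam();
translate([147, 30, 420]) spool();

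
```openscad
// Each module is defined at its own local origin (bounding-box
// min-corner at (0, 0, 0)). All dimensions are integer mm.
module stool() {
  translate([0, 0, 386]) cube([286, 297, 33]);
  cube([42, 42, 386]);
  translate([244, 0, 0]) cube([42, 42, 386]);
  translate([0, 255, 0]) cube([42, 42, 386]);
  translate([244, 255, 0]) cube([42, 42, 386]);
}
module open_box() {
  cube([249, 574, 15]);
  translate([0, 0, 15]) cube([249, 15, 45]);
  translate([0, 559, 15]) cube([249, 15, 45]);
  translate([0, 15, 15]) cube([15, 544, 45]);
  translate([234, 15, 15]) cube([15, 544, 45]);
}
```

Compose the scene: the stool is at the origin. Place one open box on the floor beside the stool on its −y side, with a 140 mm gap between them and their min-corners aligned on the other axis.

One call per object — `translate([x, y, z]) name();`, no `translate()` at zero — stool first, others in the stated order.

stool();
translate([0, -714, 0]) open_box();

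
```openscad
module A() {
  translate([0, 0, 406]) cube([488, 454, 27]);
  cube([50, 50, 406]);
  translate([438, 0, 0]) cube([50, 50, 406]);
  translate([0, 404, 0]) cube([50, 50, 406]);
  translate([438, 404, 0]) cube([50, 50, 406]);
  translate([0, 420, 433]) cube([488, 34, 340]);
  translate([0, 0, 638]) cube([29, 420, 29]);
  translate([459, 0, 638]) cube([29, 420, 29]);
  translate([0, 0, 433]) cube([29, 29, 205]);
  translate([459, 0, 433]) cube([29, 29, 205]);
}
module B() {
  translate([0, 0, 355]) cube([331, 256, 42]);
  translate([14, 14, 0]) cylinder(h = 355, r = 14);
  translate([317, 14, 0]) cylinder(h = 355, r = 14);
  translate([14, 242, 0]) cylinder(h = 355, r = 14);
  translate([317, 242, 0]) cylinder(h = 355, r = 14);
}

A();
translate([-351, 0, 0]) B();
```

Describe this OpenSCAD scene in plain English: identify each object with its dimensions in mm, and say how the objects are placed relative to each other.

A is a chair: 488×454 mm seat, 27 mm thick, top at z = 433 mm, on four 50 mm square corner legs flush with the seat edges. A 34 mm thick backrest slab spans the full seat width, extending 340 mm above the seat top, its back face flush with the seat's +y edge. Two armrests of 29×29 mm section run along each side from the seat's front edge to the front of the backrest, top faces 234 mm above the seat top and outer faces flush with the seat's x-edges; a 29×29 mm post under the front of each armrest stands on the seat at the front corner.

B is a four-legged stool. The seat is 331×256 mm, 42 mm thick, top at z = 397 mm. It stands on four round legs, each 28 mm in diameter, from z = 0 to the seat underside, each leg's axis is inset half a diameter from the nearest pair of seat edges (so the leg's bounding box is flush with the corner).

The stool is on the floor beside the chair on its −x side.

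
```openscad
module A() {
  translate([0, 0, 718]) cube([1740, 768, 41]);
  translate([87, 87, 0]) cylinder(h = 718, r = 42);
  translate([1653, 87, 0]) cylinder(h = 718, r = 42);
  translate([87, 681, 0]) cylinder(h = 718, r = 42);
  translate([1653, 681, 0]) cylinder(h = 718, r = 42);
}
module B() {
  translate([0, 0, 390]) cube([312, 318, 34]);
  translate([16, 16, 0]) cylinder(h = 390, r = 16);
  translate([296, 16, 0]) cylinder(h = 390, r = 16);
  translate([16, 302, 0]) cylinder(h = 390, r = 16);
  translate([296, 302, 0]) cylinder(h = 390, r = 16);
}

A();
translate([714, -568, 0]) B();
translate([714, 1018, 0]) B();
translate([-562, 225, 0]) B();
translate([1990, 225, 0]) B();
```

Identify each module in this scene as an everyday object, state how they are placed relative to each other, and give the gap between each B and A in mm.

Each stool's nearest face is 250 mm from the table's bounding box.

A is a table. B is a stool. Four stools sit around the table at the −y, +y, −x, +x sides. The gap between each stool and the table is 250 mm.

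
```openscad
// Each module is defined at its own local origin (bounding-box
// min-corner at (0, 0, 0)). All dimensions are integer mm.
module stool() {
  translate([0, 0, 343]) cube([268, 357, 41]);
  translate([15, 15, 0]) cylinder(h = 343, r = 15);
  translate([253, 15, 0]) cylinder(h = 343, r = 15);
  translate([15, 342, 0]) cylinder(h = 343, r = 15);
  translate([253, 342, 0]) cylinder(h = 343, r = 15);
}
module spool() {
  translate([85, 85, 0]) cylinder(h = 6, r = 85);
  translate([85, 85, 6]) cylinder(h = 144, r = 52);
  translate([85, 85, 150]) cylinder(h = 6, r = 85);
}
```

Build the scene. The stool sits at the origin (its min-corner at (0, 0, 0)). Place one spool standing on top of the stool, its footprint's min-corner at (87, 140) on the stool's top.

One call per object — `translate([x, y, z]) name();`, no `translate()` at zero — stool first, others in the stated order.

stool();
translate([87, 140, 384]) spool();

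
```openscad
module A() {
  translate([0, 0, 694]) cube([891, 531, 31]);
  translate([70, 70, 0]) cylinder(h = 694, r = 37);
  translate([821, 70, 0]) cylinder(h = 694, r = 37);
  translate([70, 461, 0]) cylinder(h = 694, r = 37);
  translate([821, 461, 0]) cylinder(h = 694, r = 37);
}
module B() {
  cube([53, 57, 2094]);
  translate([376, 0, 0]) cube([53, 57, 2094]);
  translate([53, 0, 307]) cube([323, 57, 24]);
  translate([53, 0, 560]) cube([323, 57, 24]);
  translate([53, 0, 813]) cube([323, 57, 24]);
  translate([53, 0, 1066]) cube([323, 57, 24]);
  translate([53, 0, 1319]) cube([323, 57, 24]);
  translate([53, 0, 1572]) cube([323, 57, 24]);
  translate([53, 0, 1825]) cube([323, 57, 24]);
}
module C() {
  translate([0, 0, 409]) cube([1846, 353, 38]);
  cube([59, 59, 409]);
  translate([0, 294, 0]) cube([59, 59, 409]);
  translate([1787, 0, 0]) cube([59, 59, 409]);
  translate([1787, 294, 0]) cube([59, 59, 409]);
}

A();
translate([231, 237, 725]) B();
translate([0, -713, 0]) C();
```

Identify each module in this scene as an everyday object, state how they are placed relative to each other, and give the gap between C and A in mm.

A is a table. B is a ladder. C is a bench. The ladder is on top of the table, centred. The bench is on the floor beside the table on its −y side. The gap between the bench and the table is 360 mm.

The bench's nearest face is 360 mm from the table's −y face.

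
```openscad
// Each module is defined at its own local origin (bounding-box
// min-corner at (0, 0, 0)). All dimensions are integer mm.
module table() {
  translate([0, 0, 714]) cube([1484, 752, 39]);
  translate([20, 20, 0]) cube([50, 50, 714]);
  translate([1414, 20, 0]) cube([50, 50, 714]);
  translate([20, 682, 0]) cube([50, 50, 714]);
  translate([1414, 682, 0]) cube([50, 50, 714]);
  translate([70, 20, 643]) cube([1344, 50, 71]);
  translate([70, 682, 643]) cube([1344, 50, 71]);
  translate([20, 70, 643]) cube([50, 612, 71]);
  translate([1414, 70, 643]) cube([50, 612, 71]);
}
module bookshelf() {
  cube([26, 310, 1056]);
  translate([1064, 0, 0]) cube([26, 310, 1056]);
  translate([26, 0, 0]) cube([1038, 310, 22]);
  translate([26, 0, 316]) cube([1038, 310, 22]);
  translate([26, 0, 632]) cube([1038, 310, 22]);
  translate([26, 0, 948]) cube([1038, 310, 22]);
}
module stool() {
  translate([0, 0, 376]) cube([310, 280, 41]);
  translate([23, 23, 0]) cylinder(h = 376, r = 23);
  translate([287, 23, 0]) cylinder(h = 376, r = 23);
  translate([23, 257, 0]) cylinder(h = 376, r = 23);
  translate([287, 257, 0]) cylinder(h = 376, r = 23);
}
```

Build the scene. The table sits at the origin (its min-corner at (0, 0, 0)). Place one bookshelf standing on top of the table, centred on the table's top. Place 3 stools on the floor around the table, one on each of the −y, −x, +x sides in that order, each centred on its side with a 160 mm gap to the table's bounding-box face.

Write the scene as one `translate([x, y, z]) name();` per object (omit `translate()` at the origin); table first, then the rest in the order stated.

table();
translate([197, 221, 753]) bookshelf();
translate([587, -440, 0]) stool();
translate([-470, 236, 0]) stool();
translate([1644, 236, 0]) stool();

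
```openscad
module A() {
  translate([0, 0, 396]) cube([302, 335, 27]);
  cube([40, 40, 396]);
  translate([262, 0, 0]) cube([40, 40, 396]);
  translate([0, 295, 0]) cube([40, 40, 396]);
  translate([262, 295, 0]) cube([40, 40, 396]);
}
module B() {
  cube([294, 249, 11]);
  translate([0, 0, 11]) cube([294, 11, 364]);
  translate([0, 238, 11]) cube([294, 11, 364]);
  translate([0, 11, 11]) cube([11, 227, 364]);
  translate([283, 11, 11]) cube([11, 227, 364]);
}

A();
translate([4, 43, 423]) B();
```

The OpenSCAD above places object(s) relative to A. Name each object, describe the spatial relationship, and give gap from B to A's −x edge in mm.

The open box's min-x is at 4; the stool's min-x is 0; gap = 4 mm.

A is a stool. B is an open box. The open box is on top of the stool, centred. The gap from the open box to the stool's −x edge is 4 mm.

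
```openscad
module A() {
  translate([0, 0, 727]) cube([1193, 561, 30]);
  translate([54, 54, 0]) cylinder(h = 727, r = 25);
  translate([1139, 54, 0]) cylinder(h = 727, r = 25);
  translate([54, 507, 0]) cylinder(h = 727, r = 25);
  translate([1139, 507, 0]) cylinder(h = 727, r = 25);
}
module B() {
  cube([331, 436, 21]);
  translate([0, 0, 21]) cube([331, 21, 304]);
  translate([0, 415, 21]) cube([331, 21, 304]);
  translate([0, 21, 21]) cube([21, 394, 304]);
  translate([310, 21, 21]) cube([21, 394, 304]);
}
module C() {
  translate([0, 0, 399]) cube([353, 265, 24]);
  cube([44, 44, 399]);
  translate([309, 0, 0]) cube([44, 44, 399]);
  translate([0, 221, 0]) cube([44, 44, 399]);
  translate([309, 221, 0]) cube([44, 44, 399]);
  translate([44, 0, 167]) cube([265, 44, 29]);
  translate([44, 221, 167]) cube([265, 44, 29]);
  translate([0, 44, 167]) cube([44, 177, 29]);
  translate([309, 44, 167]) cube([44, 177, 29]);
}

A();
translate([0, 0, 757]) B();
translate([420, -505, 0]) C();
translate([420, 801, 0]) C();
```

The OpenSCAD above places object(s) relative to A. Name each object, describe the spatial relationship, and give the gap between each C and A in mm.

Each stool's nearest face is 240 mm from the table's bounding box.

A is a table. B is an open box. C is a stool. The open box is on top of the table. Two stools sit around the table at the −y, +y sides. The gap between each stool and the table is 240 mm.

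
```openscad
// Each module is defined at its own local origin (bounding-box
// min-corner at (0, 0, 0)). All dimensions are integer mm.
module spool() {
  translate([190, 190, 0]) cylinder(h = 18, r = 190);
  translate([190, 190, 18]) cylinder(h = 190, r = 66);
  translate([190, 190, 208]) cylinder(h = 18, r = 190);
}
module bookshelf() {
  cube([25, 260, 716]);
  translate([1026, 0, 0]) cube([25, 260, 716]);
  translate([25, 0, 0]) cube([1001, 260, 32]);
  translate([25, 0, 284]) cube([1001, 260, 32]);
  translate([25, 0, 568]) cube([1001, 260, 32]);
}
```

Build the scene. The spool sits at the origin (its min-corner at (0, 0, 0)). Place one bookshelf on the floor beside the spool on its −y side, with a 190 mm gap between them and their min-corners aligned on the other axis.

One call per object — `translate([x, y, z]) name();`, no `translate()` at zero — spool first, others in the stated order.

spool();
translate([0, -450, 0]) bookshelf();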